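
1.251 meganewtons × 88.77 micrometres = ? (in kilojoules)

1.251 × 10⁶ × 88.77 × 10⁻⁶ = 111.05127 J

0.11105127 kilojoules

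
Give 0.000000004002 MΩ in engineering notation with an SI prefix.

= 4.002e-3 Ω; 1e-3 is milli.

4.002 mΩ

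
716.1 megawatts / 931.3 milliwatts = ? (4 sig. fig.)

(716.1e6) / (931.3e-3) = 0.76893e9

768900000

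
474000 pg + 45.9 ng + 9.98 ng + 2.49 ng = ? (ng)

In ng:
  474000 pg = 474000e-3 ng = 474
  45.9 ng → 45.9
  9.98 ng → 9.98
  2.49 ng → 2.49
Sum: 474 + 45.9 + 9.98 + 2.49 = 532.37

532.37 ng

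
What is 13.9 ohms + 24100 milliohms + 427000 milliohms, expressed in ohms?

465 ohms

In ohms:
  13.9 ohms → 13.9
  24100 milliohms = 24100 × 10^-3 ohms = 24.1
  427000 milliohms = 427000 × 10^-3 ohms = 427
Sum: 13.9 + 24.1 + 427 = 465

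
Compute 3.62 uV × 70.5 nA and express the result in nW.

3.62e-6 × 70.5e-9 = 255.21e-15 W

0.00025521 nW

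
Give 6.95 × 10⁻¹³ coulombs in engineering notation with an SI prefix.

= 695 × 10⁻¹⁵ coulombs; 10⁻¹⁵ is femto.

695 femtocoulombs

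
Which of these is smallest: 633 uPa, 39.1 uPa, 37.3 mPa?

39.1 uPa

633 uPa = 0.000633 Pa
39.1 uPa = 0.0000391 Pa
37.3 mPa = 0.0373 Pa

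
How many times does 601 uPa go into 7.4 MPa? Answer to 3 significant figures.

(7.4 × 10⁶) / (601 × 10⁻⁶) = 0.01231 × 10¹²

12300000000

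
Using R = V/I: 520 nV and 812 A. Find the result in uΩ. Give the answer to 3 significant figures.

0.000640 uΩ

(520e-9) / (812) = 0.64039e-9 Ω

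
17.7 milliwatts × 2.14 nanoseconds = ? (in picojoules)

37.878 picojoules

17.7 × 10⁻³ × 2.14 × 10⁻⁹ = 37.878 × 10⁻¹² J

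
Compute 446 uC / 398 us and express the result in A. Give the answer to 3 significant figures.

1.12 A

(446e-6) / (398e-6) = 1.1206 A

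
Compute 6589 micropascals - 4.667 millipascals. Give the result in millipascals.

In millipascals:
  6589 micropascals = 6589e-3 millipascals = 6.589
  4.667 millipascals → 4.667
Difference: 6.589 - 4.667 = 1.922

1.922 millipascals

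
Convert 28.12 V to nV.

(no prefix) = 10^0, nano = 10^-9; factor is 10^9.
28.12 × 10^9 = 28120000000

28120000000 nV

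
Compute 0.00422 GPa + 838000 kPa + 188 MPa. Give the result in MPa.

1030.22 MPa

In MPa:
  0.00422 GPa = 0.00422 × 10³ MPa = 4.22
  838000 kPa = 838000 × 10⁻³ MPa = 838
  188 MPa → 188
Sum: 4.22 + 838 + 188 = 1030.22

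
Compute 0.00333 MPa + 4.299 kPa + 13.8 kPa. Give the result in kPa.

21.429 kPa

In kPa:
  0.00333 MPa = 0.00333 × 10³ kPa = 3.33
  4.299 kPa → 4.299
  13.8 kPa → 13.8
Sum: 3.33 + 4.299 + 13.8 = 21.429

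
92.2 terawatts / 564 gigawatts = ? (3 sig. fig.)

(92.2 × 10^12) / (564 × 10^9) = 0.1635 × 10^3

163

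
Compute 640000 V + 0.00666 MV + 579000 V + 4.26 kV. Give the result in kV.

In kV:
  640000 V = 640000 × 10^-3 kV = 640
  0.00666 MV = 0.00666 × 10^3 kV = 6.66
  579000 V = 579000 × 10^-3 kV = 579
  4.26 kV → 4.26
Sum: 640 + 6.66 + 579 + 4.26 = 1229.92

1229.92 kV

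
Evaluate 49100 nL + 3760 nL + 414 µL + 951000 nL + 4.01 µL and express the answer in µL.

In µL:
  49100 nL = 49100 × 10^-3 µL = 49.1
  3760 nL = 3760 × 10^-3 µL = 3.76
  414 µL → 414
  951000 nL = 951000 × 10^-3 µL = 951
  4.01 µL → 4.01
Sum: 49.1 + 3.76 + 414 + 951 + 4.01 = 1421.87

1421.87 µL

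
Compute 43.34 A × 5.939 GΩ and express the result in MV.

257396.26 MV

43.34 × 5.939 × 10⁹ = 257.39626 × 10⁹ V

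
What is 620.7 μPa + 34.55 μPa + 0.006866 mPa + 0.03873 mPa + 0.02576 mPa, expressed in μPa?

In μPa:
  620.7 μPa → 620.7
  34.55 μPa → 34.55
  0.006866 mPa = 0.006866 × 10^3 μPa = 6.866
  0.03873 mPa = 0.03873 × 10^3 μPa = 38.73
  0.02576 mPa = 0.02576 × 10^3 μPa = 25.76
Sum: 620.7 + 34.55 + 6.866 + 38.73 + 25.76 = 726.606

726.606 μPa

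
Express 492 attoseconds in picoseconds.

0.000492 picoseconds

atto = 1e-18, pico = 1e-12; factor is 1e-6.
492 × 1e-6 = 0.000492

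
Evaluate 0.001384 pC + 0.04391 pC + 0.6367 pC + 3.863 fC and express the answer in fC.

685.857 fC

In fC:
  0.001384 pC = 0.001384 × 10^3 fC = 1.384
  0.04391 pC = 0.04391 × 10^3 fC = 43.91
  0.6367 pC = 0.6367 × 10^3 fC = 636.7
  3.863 fC → 3.863
Sum: 1.384 + 43.91 + 636.7 + 3.863 = 685.857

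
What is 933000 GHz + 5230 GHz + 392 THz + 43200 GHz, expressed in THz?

In THz:
  933000 GHz = 933000 × 10⁻³ THz = 933
  5230 GHz = 5230 × 10⁻³ THz = 5.23
  392 THz → 392
  43200 GHz = 43200 × 10⁻³ THz = 43.2
Sum: 933 + 5.23 + 392 + 43.2 = 1373.43

1373.43 THz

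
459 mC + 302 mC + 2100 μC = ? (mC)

In mC:
  459 mC → 459
  302 mC → 302
  2100 μC = 2100 × 10^-3 mC = 2.1
Sum: 459 + 302 + 2.1 = 763.1

763.1 mC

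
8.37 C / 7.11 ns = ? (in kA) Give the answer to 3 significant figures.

(8.37) / (7.11e-9) = 1.1772e9 A

1180000 kA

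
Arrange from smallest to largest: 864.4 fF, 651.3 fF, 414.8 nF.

651.3 fF < 864.4 fF < 414.8 nF

864.4 fF = 0.0000000000008644 F
651.3 fF = 0.0000000000006513 F
414.8 nF = 0.0000004148 F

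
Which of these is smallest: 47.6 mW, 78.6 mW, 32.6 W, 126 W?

47.6 mW = 0.0476 W
78.6 mW = 0.0786 W
32.6 W = 32.6 W
126 W = 126 W

47.6 mW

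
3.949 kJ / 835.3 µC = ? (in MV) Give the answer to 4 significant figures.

4.728 MV

(3.949 × 10^3) / (835.3 × 10^-6) = 0.00472764 × 10^9 V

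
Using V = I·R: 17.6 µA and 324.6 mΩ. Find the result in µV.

17.6 × 10^-6 × 324.6 × 10^-3 = 5712.96 × 10^-9 V

5.71296 µV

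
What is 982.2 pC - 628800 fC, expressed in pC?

In pC:
  982.2 pC → 982.2
  628800 fC = 628800 × 10^-3 pC = 628.8
Difference: 982.2 - 628.8 = 353.4

353.4 pC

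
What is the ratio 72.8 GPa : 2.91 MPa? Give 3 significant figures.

25000

(72.8 × 10⁹) / (2.91 × 10⁶) = 25.02 × 10³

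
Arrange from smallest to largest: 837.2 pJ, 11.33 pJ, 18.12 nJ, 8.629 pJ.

837.2 pJ = 0.0000000008372 J
11.33 pJ = 0.00000000001133 J
18.12 nJ = 0.00000001812 J
8.629 pJ = 0.000000000008629 J

8.629 pJ < 11.33 pJ < 837.2 pJ < 18.12 nJ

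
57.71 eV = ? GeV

0.00000005771 GeV

(no prefix) = 10⁰, giga = 10⁹; factor is 10⁻⁹.
57.71 × 10⁻⁹ = 0.00000005771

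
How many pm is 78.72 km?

kilo = 10^3, pico = 10^-12; factor is 10^15.
78.72 × 10^15 = 78720000000000000

78720000000000000 pm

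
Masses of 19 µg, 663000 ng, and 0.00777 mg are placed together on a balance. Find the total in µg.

689.77 µg

In µg:
  19 µg → 19
  663000 ng = 663000e-3 µg = 663
  0.00777 mg = 0.00777e3 µg = 7.77
Sum: 19 + 663 + 7.77 = 689.77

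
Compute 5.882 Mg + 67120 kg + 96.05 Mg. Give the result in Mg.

In Mg:
  5.882 Mg → 5.882
  67120 kg = 67120 × 10⁻³ Mg = 67.12
  96.05 Mg → 96.05
Sum: 5.882 + 67.12 + 96.05 = 169.052

169.052 Mg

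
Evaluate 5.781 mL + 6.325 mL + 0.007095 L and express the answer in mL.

19.201 mL

In mL:
  5.781 mL → 5.781
  6.325 mL → 6.325
  0.007095 L = 0.007095 × 10^3 mL = 7.095
Sum: 5.781 + 6.325 + 7.095 = 19.201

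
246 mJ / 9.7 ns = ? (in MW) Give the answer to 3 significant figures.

(246 × 10⁻³) / (9.7 × 10⁻⁹) = 25.361 × 10⁶ W

25.4 MW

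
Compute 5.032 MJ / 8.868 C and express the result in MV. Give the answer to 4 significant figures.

0.5674 MV

(5.032 × 10^6) / (8.868) = 0.567433 × 10^6 V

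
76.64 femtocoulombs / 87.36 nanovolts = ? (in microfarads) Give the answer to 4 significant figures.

0.8773 microfarads

(76.64 × 10^-15) / (87.36 × 10^-9) = 0.877289 × 10^-6 F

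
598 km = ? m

kilo = 1e3, (no prefix) = 1e0; factor is 1e3.
598 × 1e3 = 598000

598000 m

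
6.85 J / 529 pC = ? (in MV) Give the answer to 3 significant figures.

(6.85) / (529 × 10⁻¹²) = 0.012949 × 10¹² V

12900 MV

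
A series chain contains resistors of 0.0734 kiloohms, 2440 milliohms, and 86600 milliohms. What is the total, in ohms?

162.44 ohms

In ohms:
  0.0734 kiloohms = 0.0734 × 10^3 ohms = 73.4
  2440 milliohms = 2440 × 10^-3 ohms = 2.44
  86600 milliohms = 86600 × 10^-3 ohms = 86.6
Sum: 73.4 + 2.44 + 86.6 = 162.44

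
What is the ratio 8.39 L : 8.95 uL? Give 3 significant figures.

937000

(8.39) / (8.95 × 10⁻⁶) = 0.9374 × 10⁶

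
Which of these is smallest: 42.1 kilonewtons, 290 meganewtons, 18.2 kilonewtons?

42.1 kilonewtons = 42100 newtons
290 meganewtons = 290000000 newtons
18.2 kilonewtons = 18200 newtons

18.2 kilonewtons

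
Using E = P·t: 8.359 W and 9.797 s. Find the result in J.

8.359 × 9.797 = 81.893123 J

81.893123 J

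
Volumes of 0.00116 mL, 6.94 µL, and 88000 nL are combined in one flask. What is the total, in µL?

In µL:
  0.00116 mL = 0.00116 × 10³ µL = 1.16
  6.94 µL → 6.94
  88000 nL = 88000 × 10⁻³ µL = 88
Sum: 1.16 + 6.94 + 88 = 96.1

96.1 µL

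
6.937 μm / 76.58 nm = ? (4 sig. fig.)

(6.937 × 10^-6) / (76.58 × 10^-9) = 0.090585 × 10^3

90.59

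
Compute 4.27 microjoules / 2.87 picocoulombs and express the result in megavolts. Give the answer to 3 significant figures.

(4.27 × 10^-6) / (2.87 × 10^-12) = 1.4878 × 10^6 V

1.49 megavolts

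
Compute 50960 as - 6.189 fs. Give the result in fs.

44.771 fs

In fs:
  50960 as = 50960 × 10⁻³ fs = 50.96
  6.189 fs → 6.189
Difference: 50.96 - 6.189 = 44.771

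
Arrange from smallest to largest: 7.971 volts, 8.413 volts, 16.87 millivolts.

7.971 volts = 7.971 volts
8.413 volts = 8.413 volts
16.87 millivolts = 0.01687 volts

16.87 millivolts < 7.971 volts < 8.413 volts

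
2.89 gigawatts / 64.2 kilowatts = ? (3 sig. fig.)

45000

(2.89e9) / (64.2e3) = 0.04502e6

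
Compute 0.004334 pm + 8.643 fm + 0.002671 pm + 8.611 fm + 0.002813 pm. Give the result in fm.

27.072 fm

In fm:
  0.004334 pm = 0.004334e3 fm = 4.334
  8.643 fm → 8.643
  0.002671 pm = 0.002671e3 fm = 2.671
  8.611 fm → 8.611
  0.002813 pm = 0.002813e3 fm = 2.813
Sum: 4.334 + 8.643 + 2.671 + 8.611 + 2.813 = 27.072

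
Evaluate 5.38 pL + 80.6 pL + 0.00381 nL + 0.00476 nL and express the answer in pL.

In pL:
  5.38 pL → 5.38
  80.6 pL → 80.6
  0.00381 nL = 0.00381 × 10^3 pL = 3.81
  0.00476 nL = 0.00476 × 10^3 pL = 4.76
Sum: 5.38 + 80.6 + 3.81 + 4.76 = 94.55

94.55 pL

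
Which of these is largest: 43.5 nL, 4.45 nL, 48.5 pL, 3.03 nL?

43.5 nL = 0.0000000435 L
4.45 nL = 0.00000000445 L
48.5 pL = 0.0000000000485 L
3.03 nL = 0.00000000303 L

43.5 nL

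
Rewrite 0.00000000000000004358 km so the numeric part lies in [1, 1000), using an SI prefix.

43.58 fm

= 43.58 × 10^-15 m; 10^-15 is femto.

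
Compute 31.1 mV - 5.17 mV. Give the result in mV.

25.93 mV

In mV:
  31.1 mV → 31.1
  5.17 mV → 5.17
Difference: 31.1 - 5.17 = 25.93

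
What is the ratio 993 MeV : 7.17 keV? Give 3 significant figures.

138000

(993e6) / (7.17e3) = 138.5e3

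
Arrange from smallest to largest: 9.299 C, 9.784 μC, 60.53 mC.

9.299 C = 9.299 C
9.784 μC = 0.000009784 C
60.53 mC = 0.06053 C

9.784 μC < 60.53 mC < 9.299 C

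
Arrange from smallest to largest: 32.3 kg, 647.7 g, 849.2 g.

647.7 g < 849.2 g < 32.3 kg

32.3 kg = 32300 g
647.7 g = 647.7 g
849.2 g = 849.2 g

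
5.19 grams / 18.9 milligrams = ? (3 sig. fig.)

275

(5.19) / (18.9e-3) = 0.2746e3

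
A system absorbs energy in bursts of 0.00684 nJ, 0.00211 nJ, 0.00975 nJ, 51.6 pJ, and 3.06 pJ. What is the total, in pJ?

In pJ:
  0.00684 nJ = 0.00684 × 10^3 pJ = 6.84
  0.00211 nJ = 0.00211 × 10^3 pJ = 2.11
  0.00975 nJ = 0.00975 × 10^3 pJ = 9.75
  51.6 pJ → 51.6
  3.06 pJ → 3.06
Sum: 6.84 + 2.11 + 9.75 + 51.6 + 3.06 = 73.36

73.36 pJ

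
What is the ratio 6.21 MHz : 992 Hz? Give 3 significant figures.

6260

(6.21 × 10^6) / (992) = 0.00626 × 10^6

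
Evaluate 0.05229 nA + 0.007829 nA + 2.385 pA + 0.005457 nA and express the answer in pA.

67.961 pA

In pA:
  0.05229 nA = 0.05229 × 10^3 pA = 52.29
  0.007829 nA = 0.007829 × 10^3 pA = 7.829
  2.385 pA → 2.385
  0.005457 nA = 0.005457 × 10^3 pA = 5.457
Sum: 52.29 + 7.829 + 2.385 + 5.457 = 67.961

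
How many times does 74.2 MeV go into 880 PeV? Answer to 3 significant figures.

11900000000

(880e15) / (74.2e6) = 11.86e9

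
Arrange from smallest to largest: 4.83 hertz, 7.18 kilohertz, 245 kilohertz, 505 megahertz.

4.83 hertz = 4.83 hertz
7.18 kilohertz = 7180 hertz
245 kilohertz = 245000 hertz
505 megahertz = 505000000 hertz

4.83 hertz < 7.18 kilohertz < 245 kilohertz < 505 megahertz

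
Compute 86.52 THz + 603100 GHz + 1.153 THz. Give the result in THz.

690.773 THz

In THz:
  86.52 THz → 86.52
  603100 GHz = 603100e-3 THz = 603.1
  1.153 THz → 1.153
Sum: 86.52 + 603.1 + 1.153 = 690.773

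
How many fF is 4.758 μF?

4758000000 fF

micro = 1e-6, femto = 1e-15; factor is 1e9.
4.758 × 1e9 = 4758000000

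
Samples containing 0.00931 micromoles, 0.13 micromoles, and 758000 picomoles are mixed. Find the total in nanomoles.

In nanomoles:
  0.00931 micromoles = 0.00931 × 10^3 nanomoles = 9.31
  0.13 micromoles = 0.13 × 10^3 nanomoles = 130
  758000 picomoles = 758000 × 10^-3 nanomoles = 758
Sum: 9.31 + 130 + 758 = 897.31

897.31 nanomoles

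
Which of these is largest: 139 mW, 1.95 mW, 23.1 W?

23.1 W

139 mW = 0.139 W
1.95 mW = 0.00195 W
23.1 W = 23.1 W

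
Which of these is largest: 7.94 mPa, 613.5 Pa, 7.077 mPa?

7.94 mPa = 0.00794 Pa
613.5 Pa = 613.5 Pa
7.077 mPa = 0.007077 Pa

613.5 Pa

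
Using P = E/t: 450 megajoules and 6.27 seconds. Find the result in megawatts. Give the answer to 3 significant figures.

71.8 megawatts

(450e6) / (6.27) = 71.77e6 W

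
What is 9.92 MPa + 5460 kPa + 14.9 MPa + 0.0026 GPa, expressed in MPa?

32.88 MPa

In MPa:
  9.92 MPa → 9.92
  5460 kPa = 5460 × 10^-3 MPa = 5.46
  14.9 MPa → 14.9
  0.0026 GPa = 0.0026 × 10^3 MPa = 2.6
Sum: 9.92 + 5.46 + 14.9 + 2.6 = 32.88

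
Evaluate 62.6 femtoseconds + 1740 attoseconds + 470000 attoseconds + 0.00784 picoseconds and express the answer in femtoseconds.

In femtoseconds:
  62.6 femtoseconds → 62.6
  1740 attoseconds = 1740 × 10^-3 femtoseconds = 1.74
  470000 attoseconds = 470000 × 10^-3 femtoseconds = 470
  0.00784 picoseconds = 0.00784 × 10^3 femtoseconds = 7.84
Sum: 62.6 + 1.74 + 470 + 7.84 = 542.18

542.18 femtoseconds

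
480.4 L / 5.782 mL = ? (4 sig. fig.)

(480.4) / (5.782 × 10⁻³) = 83.085 × 10³

83090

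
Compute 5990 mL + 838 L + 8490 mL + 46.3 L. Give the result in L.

In L:
  5990 mL = 5990e-3 L = 5.99
  838 L → 838
  8490 mL = 8490e-3 L = 8.49
  46.3 L → 46.3
Sum: 5.99 + 838 + 8.49 + 46.3 = 898.78

898.78 L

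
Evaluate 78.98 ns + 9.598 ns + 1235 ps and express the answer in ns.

In ns:
  78.98 ns → 78.98
  9.598 ns → 9.598
  1235 ps = 1235 × 10^-3 ns = 1.235
Sum: 78.98 + 9.598 + 1.235 = 89.813

89.813 ns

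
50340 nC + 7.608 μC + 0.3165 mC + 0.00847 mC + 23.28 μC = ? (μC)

406.198 μC

In μC:
  50340 nC = 50340 × 10⁻³ μC = 50.34
  7.608 μC → 7.608
  0.3165 mC = 0.3165 × 10³ μC = 316.5
  0.00847 mC = 0.00847 × 10³ μC = 8.47
  23.28 μC → 23.28
Sum: 50.34 + 7.608 + 316.5 + 8.47 + 23.28 = 406.198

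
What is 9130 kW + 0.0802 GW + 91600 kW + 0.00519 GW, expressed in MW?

186.12 MW

In MW:
  9130 kW = 9130 × 10⁻³ MW = 9.13
  0.0802 GW = 0.0802 × 10³ MW = 80.2
  91600 kW = 91600 × 10⁻³ MW = 91.6
  0.00519 GW = 0.00519 × 10³ MW = 5.19
Sum: 9.13 + 80.2 + 91.6 + 5.19 = 186.12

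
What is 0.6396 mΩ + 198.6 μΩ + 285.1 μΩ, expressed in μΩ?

1123.3 μΩ

In μΩ:
  0.6396 mΩ = 0.6396 × 10³ μΩ = 639.6
  198.6 μΩ → 198.6
  285.1 μΩ → 285.1
Sum: 639.6 + 198.6 + 285.1 = 1123.3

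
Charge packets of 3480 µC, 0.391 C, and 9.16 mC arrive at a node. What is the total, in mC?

In mC:
  3480 µC = 3480 × 10^-3 mC = 3.48
  0.391 C = 0.391 × 10^3 mC = 391
  9.16 mC → 9.16
Sum: 3.48 + 391 + 9.16 = 403.64

403.64 mC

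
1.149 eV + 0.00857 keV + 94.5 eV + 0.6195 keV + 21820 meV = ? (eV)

745.539 eV

In eV:
  1.149 eV → 1.149
  0.00857 keV = 0.00857 × 10³ eV = 8.57
  94.5 eV → 94.5
  0.6195 keV = 0.6195 × 10³ eV = 619.5
  21820 meV = 21820 × 10⁻³ eV = 21.82
Sum: 1.149 + 8.57 + 94.5 + 619.5 + 21.82 = 745.539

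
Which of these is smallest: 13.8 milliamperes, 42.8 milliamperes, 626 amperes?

13.8 milliamperes = 0.0138 amperes
42.8 milliamperes = 0.0428 amperes
626 amperes = 626 amperes

13.8 milliamperes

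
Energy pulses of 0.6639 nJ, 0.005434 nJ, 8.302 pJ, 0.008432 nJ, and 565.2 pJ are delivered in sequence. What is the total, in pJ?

1251.268 pJ

In pJ:
  0.6639 nJ = 0.6639 × 10³ pJ = 663.9
  0.005434 nJ = 0.005434 × 10³ pJ = 5.434
  8.302 pJ → 8.302
  0.008432 nJ = 0.008432 × 10³ pJ = 8.432
  565.2 pJ → 565.2
Sum: 663.9 + 5.434 + 8.302 + 8.432 + 565.2 = 1251.268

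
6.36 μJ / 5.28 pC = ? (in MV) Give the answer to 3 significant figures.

1.20 MV

(6.36 × 10^-6) / (5.28 × 10^-12) = 1.2045 × 10^6 V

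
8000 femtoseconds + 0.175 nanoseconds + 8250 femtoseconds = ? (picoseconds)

191.25 picoseconds

In picoseconds:
  8000 femtoseconds = 8000 × 10⁻³ picoseconds = 8
  0.175 nanoseconds = 0.175 × 10³ picoseconds = 175
  8250 femtoseconds = 8250 × 10⁻³ picoseconds = 8.25
Sum: 8 + 175 + 8.25 = 191.25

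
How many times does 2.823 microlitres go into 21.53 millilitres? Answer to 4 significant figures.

7627

(21.53 × 10^-3) / (2.823 × 10^-6) = 7.6266 × 10^3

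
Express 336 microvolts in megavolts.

0.000000000336 megavolts

micro = 10^-6, mega = 10^6; factor is 10^-12.
336 × 10^-12 = 0.000000000336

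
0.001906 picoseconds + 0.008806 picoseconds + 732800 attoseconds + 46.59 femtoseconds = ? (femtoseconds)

In femtoseconds:
  0.001906 picoseconds = 0.001906e3 femtoseconds = 1.906
  0.008806 picoseconds = 0.008806e3 femtoseconds = 8.806
  732800 attoseconds = 732800e-3 femtoseconds = 732.8
  46.59 femtoseconds → 46.59
Sum: 1.906 + 8.806 + 732.8 + 46.59 = 790.102

790.102 femtoseconds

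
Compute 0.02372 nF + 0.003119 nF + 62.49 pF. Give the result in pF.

89.329 pF

In pF:
  0.02372 nF = 0.02372 × 10^3 pF = 23.72
  0.003119 nF = 0.003119 × 10^3 pF = 3.119
  62.49 pF → 62.49
Sum: 23.72 + 3.119 + 62.49 = 89.329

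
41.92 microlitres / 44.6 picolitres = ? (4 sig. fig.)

(41.92e-6) / (44.6e-12) = 0.93991e6

939900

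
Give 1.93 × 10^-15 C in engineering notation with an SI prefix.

1.93 fC

= 1.93 × 10^-15 C; 10^-15 is femto.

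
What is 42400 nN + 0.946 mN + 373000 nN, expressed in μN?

1361.4 μN

In μN:
  42400 nN = 42400 × 10⁻³ μN = 42.4
  0.946 mN = 0.946 × 10³ μN = 946
  373000 nN = 373000 × 10⁻³ μN = 373
Sum: 42.4 + 946 + 373 = 1361.4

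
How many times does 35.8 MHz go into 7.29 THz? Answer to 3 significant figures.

204000

(7.29e12) / (35.8e6) = 0.2036e6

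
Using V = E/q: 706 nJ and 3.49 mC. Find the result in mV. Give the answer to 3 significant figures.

(706e-9) / (3.49e-3) = 202.29e-6 V

0.202 mV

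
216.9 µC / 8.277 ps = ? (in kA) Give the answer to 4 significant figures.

(216.9 × 10⁻⁶) / (8.277 × 10⁻¹²) = 26.2051 × 10⁶ A

26210 kA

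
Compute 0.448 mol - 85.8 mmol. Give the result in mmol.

362.2 mmol

In mmol:
  0.448 mol = 0.448 × 10³ mmol = 448
  85.8 mmol → 85.8
Difference: 448 - 85.8 = 362.2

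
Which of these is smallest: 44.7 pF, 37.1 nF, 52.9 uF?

44.7 pF = 0.0000000000447 F
37.1 nF = 0.0000000371 F
52.9 uF = 0.0000529 F

44.7 pF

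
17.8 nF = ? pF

17800 pF

nano = 1e-9, pico = 1e-12; factor is 1e3.
17.8 × 1e3 = 17800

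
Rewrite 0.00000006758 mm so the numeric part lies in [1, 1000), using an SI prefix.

= 67.58 × 10⁻¹² m; 10⁻¹² is pico.

67.58 pm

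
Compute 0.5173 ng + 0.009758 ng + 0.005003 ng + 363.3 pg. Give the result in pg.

In pg:
  0.5173 ng = 0.5173e3 pg = 517.3
  0.009758 ng = 0.009758e3 pg = 9.758
  0.005003 ng = 0.005003e3 pg = 5.003
  363.3 pg → 363.3
Sum: 517.3 + 9.758 + 5.003 + 363.3 = 895.361

895.361 pg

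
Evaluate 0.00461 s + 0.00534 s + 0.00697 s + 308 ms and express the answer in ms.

324.92 ms

In ms:
  0.00461 s = 0.00461e3 ms = 4.61
  0.00534 s = 0.00534e3 ms = 5.34
  0.00697 s = 0.00697e3 ms = 6.97
  308 ms → 308
Sum: 4.61 + 5.34 + 6.97 + 308 = 324.92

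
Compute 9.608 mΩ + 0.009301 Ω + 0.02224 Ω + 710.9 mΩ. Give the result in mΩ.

In mΩ:
  9.608 mΩ → 9.608
  0.009301 Ω = 0.009301 × 10³ mΩ = 9.301
  0.02224 Ω = 0.02224 × 10³ mΩ = 22.24
  710.9 mΩ → 710.9
Sum: 9.608 + 9.301 + 22.24 + 710.9 = 752.049

752.049 mΩ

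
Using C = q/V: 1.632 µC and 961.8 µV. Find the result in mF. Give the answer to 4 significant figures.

1.697 mF

(1.632 × 10⁻⁶) / (961.8 × 10⁻⁶) = 0.00169682 F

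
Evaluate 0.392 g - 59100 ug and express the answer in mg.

332.9 mg

In mg:
  0.392 g = 0.392 × 10³ mg = 392
  59100 ug = 59100 × 10⁻³ mg = 59.1
Difference: 392 - 59.1 = 332.9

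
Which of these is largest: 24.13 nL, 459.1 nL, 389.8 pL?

24.13 nL = 0.00000002413 L
459.1 nL = 0.0000004591 L
389.8 pL = 0.0000000003898 L

459.1 nL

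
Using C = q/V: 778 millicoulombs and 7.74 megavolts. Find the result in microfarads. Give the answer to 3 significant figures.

(778 × 10^-3) / (7.74 × 10^6) = 100.52 × 10^-9 F

0.101 microfarads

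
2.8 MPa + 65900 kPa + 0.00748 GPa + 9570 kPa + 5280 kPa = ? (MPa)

In MPa:
  2.8 MPa → 2.8
  65900 kPa = 65900e-3 MPa = 65.9
  0.00748 GPa = 0.00748e3 MPa = 7.48
  9570 kPa = 9570e-3 MPa = 9.57
  5280 kPa = 5280e-3 MPa = 5.28
Sum: 2.8 + 65.9 + 7.48 + 9.57 + 5.28 = 91.03

91.03 MPa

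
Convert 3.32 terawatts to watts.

3320000000000 watts

tera = 10^12, (no prefix) = 10^0; factor is 10^12.
3.32 × 10^12 = 3320000000000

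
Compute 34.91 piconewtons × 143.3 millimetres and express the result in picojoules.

34.91 × 10^-12 × 143.3 × 10^-3 = 5002.603 × 10^-15 J

5.002603 picojoules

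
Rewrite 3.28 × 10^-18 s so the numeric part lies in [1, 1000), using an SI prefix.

3.28 as

= 3.28 × 10^-18 s; 10^-18 is atto.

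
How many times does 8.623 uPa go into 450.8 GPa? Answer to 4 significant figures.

(450.8 × 10^9) / (8.623 × 10^-6) = 52.279 × 10^15

52280000000000000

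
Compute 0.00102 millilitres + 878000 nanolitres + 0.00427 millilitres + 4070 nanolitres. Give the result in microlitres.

In microlitres:
  0.00102 millilitres = 0.00102e3 microlitres = 1.02
  878000 nanolitres = 878000e-3 microlitres = 878
  0.00427 millilitres = 0.00427e3 microlitres = 4.27
  4070 nanolitres = 4070e-3 microlitres = 4.07
Sum: 1.02 + 878 + 4.27 + 4.07 = 887.36

887.36 microlitres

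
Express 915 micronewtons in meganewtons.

0.000000000915 meganewtons

micro = 1e-6, mega = 1e6; factor is 1e-12.
915 × 1e-12 = 0.000000000915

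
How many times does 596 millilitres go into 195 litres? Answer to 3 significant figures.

327

(195) / (596 × 10⁻³) = 0.3272 × 10³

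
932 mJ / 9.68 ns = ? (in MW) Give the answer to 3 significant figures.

(932e-3) / (9.68e-9) = 96.281e6 W

96.3 MW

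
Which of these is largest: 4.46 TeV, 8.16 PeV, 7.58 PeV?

8.16 PeV

4.46 TeV = 4460000000000 eV
8.16 PeV = 8160000000000000 eV
7.58 PeV = 7580000000000000 eV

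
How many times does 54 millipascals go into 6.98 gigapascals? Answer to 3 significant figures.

129000000000

(6.98 × 10⁹) / (54 × 10⁻³) = 0.1293 × 10¹²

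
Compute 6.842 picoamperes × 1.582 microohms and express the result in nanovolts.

0.000000010824044 nanovolts

6.842 × 10⁻¹² × 1.582 × 10⁻⁶ = 10.824044 × 10⁻¹⁸ V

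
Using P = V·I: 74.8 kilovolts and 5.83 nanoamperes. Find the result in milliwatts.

74.8 × 10³ × 5.83 × 10⁻⁹ = 436.084 × 10⁻⁶ W

0.436084 milliwatts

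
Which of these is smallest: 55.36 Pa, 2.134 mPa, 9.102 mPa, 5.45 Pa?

2.134 mPa

55.36 Pa = 55.36 Pa
2.134 mPa = 0.002134 Pa
9.102 mPa = 0.009102 Pa
5.45 Pa = 5.45 Pa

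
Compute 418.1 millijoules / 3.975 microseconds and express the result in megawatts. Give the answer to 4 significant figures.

(418.1e-3) / (3.975e-6) = 105.182e3 W

0.1052 megawatts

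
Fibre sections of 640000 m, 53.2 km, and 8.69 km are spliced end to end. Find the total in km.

In km:
  640000 m = 640000e-3 km = 640
  53.2 km → 53.2
  8.69 km → 8.69
Sum: 640 + 53.2 + 8.69 = 701.89

701.89 km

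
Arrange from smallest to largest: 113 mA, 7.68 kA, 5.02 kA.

113 mA = 0.113 A
7.68 kA = 7680 A
5.02 kA = 5020 A

113 mA < 5.02 kA < 7.68 kA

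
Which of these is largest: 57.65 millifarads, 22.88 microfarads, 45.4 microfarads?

57.65 millifarads

57.65 millifarads = 0.05765 farads
22.88 microfarads = 0.00002288 farads
45.4 microfarads = 0.0000454 farads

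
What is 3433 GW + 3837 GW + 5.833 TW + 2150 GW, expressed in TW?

15.253 TW

In TW:
  3433 GW = 3433e-3 TW = 3.433
  3837 GW = 3837e-3 TW = 3.837
  5.833 TW → 5.833
  2150 GW = 2150e-3 TW = 2.15
Sum: 3.433 + 3.837 + 5.833 + 2.15 = 15.253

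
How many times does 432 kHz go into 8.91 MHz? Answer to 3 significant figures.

20.6

(8.91e6) / (432e3) = 0.02062e3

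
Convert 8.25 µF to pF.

micro = 10^-6, pico = 10^-12; factor is 10^6.
8.25 × 10^6 = 8250000

8250000 pF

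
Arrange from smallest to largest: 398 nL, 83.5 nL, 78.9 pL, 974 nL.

78.9 pL < 83.5 nL < 398 nL < 974 nL

398 nL = 0.000000398 L
83.5 nL = 0.0000000835 L
78.9 pL = 0.0000000000789 L
974 nL = 0.000000974 L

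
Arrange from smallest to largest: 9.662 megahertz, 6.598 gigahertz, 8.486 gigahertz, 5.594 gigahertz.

9.662 megahertz = 9662000 hertz
6.598 gigahertz = 6598000000 hertz
8.486 gigahertz = 8486000000 hertz
5.594 gigahertz = 5594000000 hertz

9.662 megahertz < 5.594 gigahertz < 6.598 gigahertz < 8.486 gigahertz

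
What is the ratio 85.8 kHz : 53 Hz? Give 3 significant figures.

(85.8 × 10³) / (53) = 1.619 × 10³

1620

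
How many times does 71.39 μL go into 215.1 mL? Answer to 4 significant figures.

3013

(215.1 × 10⁻³) / (71.39 × 10⁻⁶) = 3.013 × 10³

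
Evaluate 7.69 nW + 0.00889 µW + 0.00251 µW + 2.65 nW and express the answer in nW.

In nW:
  7.69 nW → 7.69
  0.00889 µW = 0.00889 × 10³ nW = 8.89
  0.00251 µW = 0.00251 × 10³ nW = 2.51
  2.65 nW → 2.65
Sum: 7.69 + 8.89 + 2.51 + 2.65 = 21.74

21.74 nW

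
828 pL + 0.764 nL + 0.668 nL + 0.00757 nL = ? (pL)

2267.57 pL

In pL:
  828 pL → 828
  0.764 nL = 0.764e3 pL = 764
  0.668 nL = 0.668e3 pL = 668
  0.00757 nL = 0.00757e3 pL = 7.57
Sum: 828 + 764 + 668 + 7.57 = 2267.57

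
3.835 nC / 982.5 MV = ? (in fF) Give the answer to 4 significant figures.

0.003903 fF

(3.835 × 10⁻⁹) / (982.5 × 10⁶) = 0.00390331 × 10⁻¹⁵ F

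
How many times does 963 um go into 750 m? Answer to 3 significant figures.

(750) / (963 × 10^-6) = 0.7788 × 10^6

779000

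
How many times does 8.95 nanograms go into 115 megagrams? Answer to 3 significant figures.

12800000000000000

(115e6) / (8.95e-9) = 12.85e15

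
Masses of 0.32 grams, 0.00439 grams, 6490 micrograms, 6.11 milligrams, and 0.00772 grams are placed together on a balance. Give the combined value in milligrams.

In milligrams:
  0.32 grams = 0.32e3 milligrams = 320
  0.00439 grams = 0.00439e3 milligrams = 4.39
  6490 micrograms = 6490e-3 milligrams = 6.49
  6.11 milligrams → 6.11
  0.00772 grams = 0.00772e3 milligrams = 7.72
Sum: 320 + 4.39 + 6.49 + 6.11 + 7.72 = 344.71

344.71 milligrams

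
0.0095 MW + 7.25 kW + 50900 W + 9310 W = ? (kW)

76.96 kW

In kW:
  0.0095 MW = 0.0095 × 10³ kW = 9.5
  7.25 kW → 7.25
  50900 W = 50900 × 10⁻³ kW = 50.9
  9310 W = 9310 × 10⁻³ kW = 9.31
Sum: 9.5 + 7.25 + 50.9 + 9.31 = 76.96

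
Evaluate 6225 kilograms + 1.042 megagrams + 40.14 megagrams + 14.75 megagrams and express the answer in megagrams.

In megagrams:
  6225 kilograms = 6225 × 10⁻³ megagrams = 6.225
  1.042 megagrams → 1.042
  40.14 megagrams → 40.14
  14.75 megagrams → 14.75
Sum: 6.225 + 1.042 + 40.14 + 14.75 = 62.157

62.157 megagrams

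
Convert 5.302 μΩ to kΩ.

micro = 10⁻⁶, kilo = 10³; factor is 10⁻⁹.
5.302 × 10⁻⁹ = 0.000000005302

0.000000005302 kΩ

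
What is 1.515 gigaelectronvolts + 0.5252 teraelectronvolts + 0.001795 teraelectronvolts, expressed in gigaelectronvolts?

In gigaelectronvolts:
  1.515 gigaelectronvolts → 1.515
  0.5252 teraelectronvolts = 0.5252e3 gigaelectronvolts = 525.2
  0.001795 teraelectronvolts = 0.001795e3 gigaelectronvolts = 1.795
Sum: 1.515 + 525.2 + 1.795 = 528.51

528.51 gigaelectronvolts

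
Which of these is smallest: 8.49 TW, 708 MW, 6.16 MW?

6.16 MW

8.49 TW = 8490000000000 W
708 MW = 708000000 W
6.16 MW = 6160000 W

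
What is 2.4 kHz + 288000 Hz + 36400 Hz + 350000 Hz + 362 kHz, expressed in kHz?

In kHz:
  2.4 kHz → 2.4
  288000 Hz = 288000e-3 kHz = 288
  36400 Hz = 36400e-3 kHz = 36.4
  350000 Hz = 350000e-3 kHz = 350
  362 kHz → 362
Sum: 2.4 + 288 + 36.4 + 350 + 362 = 1038.8

1038.8 kHz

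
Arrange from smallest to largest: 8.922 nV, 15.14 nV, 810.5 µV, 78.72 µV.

8.922 nV < 15.14 nV < 78.72 µV < 810.5 µV

8.922 nV = 0.000000008922 V
15.14 nV = 0.00000001514 V
810.5 µV = 0.0008105 V
78.72 µV = 0.00007872 V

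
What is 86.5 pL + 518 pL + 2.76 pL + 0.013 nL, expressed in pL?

In pL:
  86.5 pL → 86.5
  518 pL → 518
  2.76 pL → 2.76
  0.013 nL = 0.013 × 10^3 pL = 13
Sum: 86.5 + 518 + 2.76 + 13 = 620.26

620.26 pL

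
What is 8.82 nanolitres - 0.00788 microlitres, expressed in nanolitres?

In nanolitres:
  8.82 nanolitres → 8.82
  0.00788 microlitres = 0.00788 × 10³ nanolitres = 7.88
Difference: 8.82 - 7.88 = 0.94

0.94 nanolitres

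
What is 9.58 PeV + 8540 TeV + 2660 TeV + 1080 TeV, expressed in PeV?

21.86 PeV

In PeV:
  9.58 PeV → 9.58
  8540 TeV = 8540 × 10^-3 PeV = 8.54
  2660 TeV = 2660 × 10^-3 PeV = 2.66
  1080 TeV = 1080 × 10^-3 PeV = 1.08
Sum: 9.58 + 8.54 + 2.66 + 1.08 = 21.86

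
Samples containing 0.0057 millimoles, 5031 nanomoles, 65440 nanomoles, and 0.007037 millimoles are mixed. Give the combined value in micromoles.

In micromoles:
  0.0057 millimoles = 0.0057 × 10³ micromoles = 5.7
  5031 nanomoles = 5031 × 10⁻³ micromoles = 5.031
  65440 nanomoles = 65440 × 10⁻³ micromoles = 65.44
  0.007037 millimoles = 0.007037 × 10³ micromoles = 7.037
Sum: 5.7 + 5.031 + 65.44 + 7.037 = 83.208

83.208 micromoles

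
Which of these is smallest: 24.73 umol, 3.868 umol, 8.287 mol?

3.868 umol

24.73 umol = 0.00002473 mol
3.868 umol = 0.000003868 mol
8.287 mol = 8.287 mol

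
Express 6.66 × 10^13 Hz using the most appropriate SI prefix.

= 66.6 × 10^12 Hz; 10^12 is tera.

66.6 THz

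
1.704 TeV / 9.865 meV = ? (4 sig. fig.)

172700000000000

(1.704 × 10^12) / (9.865 × 10^-3) = 0.17273 × 10^15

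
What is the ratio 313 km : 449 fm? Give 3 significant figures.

(313e3) / (449e-15) = 0.6971e18

697000000000000000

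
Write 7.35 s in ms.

7350 ms

(no prefix) = 10⁰, milli = 10⁻³; factor is 10³.
7.35 × 10³ = 7350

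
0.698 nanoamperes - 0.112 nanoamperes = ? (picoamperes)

586 picoamperes

In picoamperes:
  0.698 nanoamperes = 0.698 × 10^3 picoamperes = 698
  0.112 nanoamperes = 0.112 × 10^3 picoamperes = 112
Difference: 698 - 112 = 586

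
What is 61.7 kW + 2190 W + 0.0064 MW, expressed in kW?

70.29 kW

In kW:
  61.7 kW → 61.7
  2190 W = 2190e-3 kW = 2.19
  0.0064 MW = 0.0064e3 kW = 6.4
Sum: 61.7 + 2.19 + 6.4 = 70.29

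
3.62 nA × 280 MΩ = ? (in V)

3.62 × 10^-9 × 280 × 10^6 = 1013.6 × 10^-3 V

1.0136 V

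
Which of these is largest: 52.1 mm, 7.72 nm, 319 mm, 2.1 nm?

319 mm

52.1 mm = 0.0521 m
7.72 nm = 0.00000000772 m
319 mm = 0.319 m
2.1 nm = 0.0000000021 m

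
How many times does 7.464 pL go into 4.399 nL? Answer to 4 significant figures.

589.4

(4.399 × 10^-9) / (7.464 × 10^-12) = 0.58936 × 10^3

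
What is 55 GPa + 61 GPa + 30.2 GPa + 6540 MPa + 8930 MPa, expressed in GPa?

In GPa:
  55 GPa → 55
  61 GPa → 61
  30.2 GPa → 30.2
  6540 MPa = 6540 × 10⁻³ GPa = 6.54
  8930 MPa = 8930 × 10⁻³ GPa = 8.93
Sum: 55 + 61 + 30.2 + 6.54 + 8.93 = 161.67

161.67 GPa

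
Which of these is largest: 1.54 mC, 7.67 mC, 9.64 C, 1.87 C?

9.64 C

1.54 mC = 0.00154 C
7.67 mC = 0.00767 C
9.64 C = 9.64 C
1.87 C = 1.87 C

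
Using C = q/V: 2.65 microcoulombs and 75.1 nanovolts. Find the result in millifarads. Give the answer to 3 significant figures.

35300 millifarads

(2.65e-6) / (75.1e-9) = 0.035286e3 F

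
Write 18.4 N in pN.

(no prefix) = 10^0, pico = 10^-12; factor is 10^12.
18.4 × 10^12 = 18400000000000

18400000000000 pN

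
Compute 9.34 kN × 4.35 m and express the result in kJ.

9.34 × 10³ × 4.35 = 40.629 × 10³ J

40.629 kJ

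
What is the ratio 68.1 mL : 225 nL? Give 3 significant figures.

(68.1 × 10^-3) / (225 × 10^-9) = 0.3027 × 10^6

303000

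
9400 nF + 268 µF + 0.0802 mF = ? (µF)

In µF:
  9400 nF = 9400 × 10⁻³ µF = 9.4
  268 µF → 268
  0.0802 mF = 0.0802 × 10³ µF = 80.2
Sum: 9.4 + 268 + 80.2 = 357.6

357.6 µF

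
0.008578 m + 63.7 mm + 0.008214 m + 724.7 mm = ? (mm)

805.192 mm

In mm:
  0.008578 m = 0.008578 × 10^3 mm = 8.578
  63.7 mm → 63.7
  0.008214 m = 0.008214 × 10^3 mm = 8.214
  724.7 mm → 724.7
Sum: 8.578 + 63.7 + 8.214 + 724.7 = 805.192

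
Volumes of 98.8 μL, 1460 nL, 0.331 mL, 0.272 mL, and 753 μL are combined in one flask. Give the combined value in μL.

1456.26 μL

In μL:
  98.8 μL → 98.8
  1460 nL = 1460 × 10⁻³ μL = 1.46
  0.331 mL = 0.331 × 10³ μL = 331
  0.272 mL = 0.272 × 10³ μL = 272
  753 μL → 753
Sum: 98.8 + 1.46 + 331 + 272 + 753 = 1456.26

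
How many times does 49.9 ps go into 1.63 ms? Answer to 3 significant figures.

(1.63 × 10⁻³) / (49.9 × 10⁻¹²) = 0.03267 × 10⁹

32700000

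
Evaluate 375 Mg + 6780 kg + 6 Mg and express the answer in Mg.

387.78 Mg

In Mg:
  375 Mg → 375
  6780 kg = 6780 × 10⁻³ Mg = 6.78
  6 Mg → 6
Sum: 375 + 6.78 + 6 = 387.78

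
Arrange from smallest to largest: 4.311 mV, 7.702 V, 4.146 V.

4.311 mV < 4.146 V < 7.702 V

4.311 mV = 0.004311 V
7.702 V = 7.702 V
4.146 V = 4.146 V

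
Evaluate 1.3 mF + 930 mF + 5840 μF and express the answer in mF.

937.14 mF

In mF:
  1.3 mF → 1.3
  930 mF → 930
  5840 μF = 5840e-3 mF = 5.84
Sum: 1.3 + 930 + 5.84 = 937.14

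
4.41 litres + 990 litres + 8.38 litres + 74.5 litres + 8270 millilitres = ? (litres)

In litres:
  4.41 litres → 4.41
  990 litres → 990
  8.38 litres → 8.38
  74.5 litres → 74.5
  8270 millilitres = 8270 × 10⁻³ litres = 8.27
Sum: 4.41 + 990 + 8.38 + 74.5 + 8.27 = 1085.56

1085.56 litres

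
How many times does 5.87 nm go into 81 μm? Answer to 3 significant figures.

(81 × 10^-6) / (5.87 × 10^-9) = 13.8 × 10^3

13800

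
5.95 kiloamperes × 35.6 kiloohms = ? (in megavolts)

5.95e3 × 35.6e3 = 211.82e6 V

211.82 megavolts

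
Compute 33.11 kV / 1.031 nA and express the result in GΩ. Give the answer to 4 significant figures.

32110 GΩ

(33.11 × 10^3) / (1.031 × 10^-9) = 32.1145 × 10^12 Ω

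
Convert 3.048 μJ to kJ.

0.000000003048 kJ

micro = 10^-6, kilo = 10^3; factor is 10^-9.
3.048 × 10^-9 = 0.000000003048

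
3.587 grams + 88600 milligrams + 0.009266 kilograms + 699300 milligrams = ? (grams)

800.753 grams

In grams:
  3.587 grams → 3.587
  88600 milligrams = 88600 × 10^-3 grams = 88.6
  0.009266 kilograms = 0.009266 × 10^3 grams = 9.266
  699300 milligrams = 699300 × 10^-3 grams = 699.3
Sum: 3.587 + 88.6 + 9.266 + 699.3 = 800.753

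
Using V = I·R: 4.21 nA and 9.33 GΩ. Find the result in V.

39.2793 V

4.21 × 10^-9 × 9.33 × 10^9 = 39.2793 V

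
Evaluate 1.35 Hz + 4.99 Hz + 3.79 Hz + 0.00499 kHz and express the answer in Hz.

15.12 Hz

In Hz:
  1.35 Hz → 1.35
  4.99 Hz → 4.99
  3.79 Hz → 3.79
  0.00499 kHz = 0.00499 × 10^3 Hz = 4.99
Sum: 1.35 + 4.99 + 3.79 + 4.99 = 15.12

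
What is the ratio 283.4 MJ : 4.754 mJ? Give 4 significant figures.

(283.4 × 10⁶) / (4.754 × 10⁻³) = 59.613 × 10⁹

59610000000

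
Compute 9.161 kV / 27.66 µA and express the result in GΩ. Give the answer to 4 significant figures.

0.3312 GΩ

(9.161 × 10^3) / (27.66 × 10^-6) = 0.3312 × 10^9 Ω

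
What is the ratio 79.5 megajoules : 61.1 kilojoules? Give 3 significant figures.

(79.5 × 10^6) / (61.1 × 10^3) = 1.301 × 10^3

1300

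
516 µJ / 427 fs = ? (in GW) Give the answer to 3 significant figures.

1.21 GW

(516 × 10^-6) / (427 × 10^-15) = 1.2084 × 10^9 W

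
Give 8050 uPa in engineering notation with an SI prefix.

= 8.05 × 10⁻³ Pa; 10⁻³ is milli.

8.05 mPa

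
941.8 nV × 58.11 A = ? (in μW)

54.727998 μW

941.8 × 10^-9 × 58.11 = 54727.998 × 10^-9 W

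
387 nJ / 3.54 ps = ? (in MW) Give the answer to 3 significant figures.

0.109 MW

(387e-9) / (3.54e-12) = 109.32e3 W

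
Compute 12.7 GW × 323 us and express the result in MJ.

12.7e9 × 323e-6 = 4102.1e3 J

4.1021 MJ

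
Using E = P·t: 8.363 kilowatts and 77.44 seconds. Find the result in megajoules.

0.64763072 megajoules

8.363 × 10³ × 77.44 = 647.63072 × 10³ J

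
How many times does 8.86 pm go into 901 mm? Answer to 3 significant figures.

(901 × 10^-3) / (8.86 × 10^-12) = 101.7 × 10^9

102000000000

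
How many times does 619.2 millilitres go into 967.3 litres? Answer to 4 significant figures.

(967.3) / (619.2 × 10⁻³) = 1.5622 × 10³

1562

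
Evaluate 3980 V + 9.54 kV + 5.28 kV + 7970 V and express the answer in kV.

26.77 kV

In kV:
  3980 V = 3980 × 10^-3 kV = 3.98
  9.54 kV → 9.54
  5.28 kV → 5.28
  7970 V = 7970 × 10^-3 kV = 7.97
Sum: 3.98 + 9.54 + 5.28 + 7.97 = 26.77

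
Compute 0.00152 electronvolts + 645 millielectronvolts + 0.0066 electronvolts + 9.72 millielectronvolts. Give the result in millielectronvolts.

662.84 millielectronvolts

In millielectronvolts:
  0.00152 electronvolts = 0.00152 × 10^3 millielectronvolts = 1.52
  645 millielectronvolts → 645
  0.0066 electronvolts = 0.0066 × 10^3 millielectronvolts = 6.6
  9.72 millielectronvolts → 9.72
Sum: 1.52 + 645 + 6.6 + 9.72 = 662.84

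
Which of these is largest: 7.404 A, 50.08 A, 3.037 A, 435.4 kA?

7.404 A = 7.404 A
50.08 A = 50.08 A
3.037 A = 3.037 A
435.4 kA = 435400 A

435.4 kA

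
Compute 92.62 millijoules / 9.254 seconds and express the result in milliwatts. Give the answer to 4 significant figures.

10.01 milliwatts

(92.62 × 10⁻³) / (9.254) = 10.0086 × 10⁻³ W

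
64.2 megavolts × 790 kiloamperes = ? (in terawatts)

50.718 terawatts

64.2 × 10^6 × 790 × 10^3 = 50718 × 10^9 W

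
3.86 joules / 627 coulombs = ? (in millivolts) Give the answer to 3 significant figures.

6.16 millivolts

(3.86) / (627) = 0.0061563 V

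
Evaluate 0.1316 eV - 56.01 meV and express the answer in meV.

75.59 meV

In meV:
  0.1316 eV = 0.1316 × 10³ meV = 131.6
  56.01 meV → 56.01
Difference: 131.6 - 56.01 = 75.59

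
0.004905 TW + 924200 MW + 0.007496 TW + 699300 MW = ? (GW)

In GW:
  0.004905 TW = 0.004905e3 GW = 4.905
  924200 MW = 924200e-3 GW = 924.2
  0.007496 TW = 0.007496e3 GW = 7.496
  699300 MW = 699300e-3 GW = 699.3
Sum: 4.905 + 924.2 + 7.496 + 699.3 = 1635.901

1635.901 GW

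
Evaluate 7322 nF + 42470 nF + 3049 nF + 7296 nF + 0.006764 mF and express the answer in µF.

In µF:
  7322 nF = 7322 × 10^-3 µF = 7.322
  42470 nF = 42470 × 10^-3 µF = 42.47
  3049 nF = 3049 × 10^-3 µF = 3.049
  7296 nF = 7296 × 10^-3 µF = 7.296
  0.006764 mF = 0.006764 × 10^3 µF = 6.764
Sum: 7.322 + 42.47 + 3.049 + 7.296 + 6.764 = 66.901

66.901 µF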